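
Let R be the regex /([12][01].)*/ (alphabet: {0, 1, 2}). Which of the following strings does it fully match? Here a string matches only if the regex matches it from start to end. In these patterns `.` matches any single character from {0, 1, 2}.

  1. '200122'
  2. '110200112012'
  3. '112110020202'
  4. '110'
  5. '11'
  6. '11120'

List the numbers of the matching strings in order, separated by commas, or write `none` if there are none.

4

1. '200122' → no match
2. '110200112012' → no match
3. '112110020202' → no match
4. '110' → match
5. '11' → no match
6. '11120' → no match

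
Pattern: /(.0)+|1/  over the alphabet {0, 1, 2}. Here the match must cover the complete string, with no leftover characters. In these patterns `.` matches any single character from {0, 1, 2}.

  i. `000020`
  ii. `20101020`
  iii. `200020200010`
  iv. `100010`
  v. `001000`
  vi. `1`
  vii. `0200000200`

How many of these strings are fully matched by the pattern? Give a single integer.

i. `000020` → match
ii. `20101020` → match
iii. `200020200010` → match
iv. `100010` → match
v. `001000` → match
vi. `1` → match
vii. `0200000200` → no match
Total matched: 6

6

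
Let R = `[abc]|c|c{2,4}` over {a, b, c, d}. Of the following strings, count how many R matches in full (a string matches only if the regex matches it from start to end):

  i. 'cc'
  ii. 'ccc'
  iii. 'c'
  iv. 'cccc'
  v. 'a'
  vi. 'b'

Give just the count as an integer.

6

i → match
ii → match
iii → match
iv → match
v → match
vi → match
Total matched: 6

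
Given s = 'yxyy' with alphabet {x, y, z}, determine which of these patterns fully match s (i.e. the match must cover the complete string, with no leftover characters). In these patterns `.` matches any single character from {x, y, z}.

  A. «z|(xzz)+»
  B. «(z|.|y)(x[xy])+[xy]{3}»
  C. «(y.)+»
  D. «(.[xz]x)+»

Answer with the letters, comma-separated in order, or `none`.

A → no match
B → no match
C → match
D → no match — must end with 'x'

C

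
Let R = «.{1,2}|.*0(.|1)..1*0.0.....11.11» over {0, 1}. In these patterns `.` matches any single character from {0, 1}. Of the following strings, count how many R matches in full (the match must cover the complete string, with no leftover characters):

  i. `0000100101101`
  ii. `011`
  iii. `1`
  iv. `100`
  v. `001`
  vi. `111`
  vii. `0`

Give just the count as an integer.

2

i → no match
ii. `011` → no match
iii. `1` → match
iv. `100` → no match
v. `001` → no match
vi. `111` → no match
vii. `0` → match
Total matched: 2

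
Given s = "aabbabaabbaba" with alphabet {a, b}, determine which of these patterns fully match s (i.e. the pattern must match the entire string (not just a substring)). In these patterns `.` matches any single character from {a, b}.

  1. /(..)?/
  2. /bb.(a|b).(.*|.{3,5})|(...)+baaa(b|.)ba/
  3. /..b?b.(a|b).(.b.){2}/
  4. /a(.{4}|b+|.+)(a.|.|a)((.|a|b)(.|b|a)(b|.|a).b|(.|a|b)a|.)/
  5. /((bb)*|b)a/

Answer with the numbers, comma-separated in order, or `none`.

3, 4

1 → no match
2 → no match
3 → match
4 → match
5 → no match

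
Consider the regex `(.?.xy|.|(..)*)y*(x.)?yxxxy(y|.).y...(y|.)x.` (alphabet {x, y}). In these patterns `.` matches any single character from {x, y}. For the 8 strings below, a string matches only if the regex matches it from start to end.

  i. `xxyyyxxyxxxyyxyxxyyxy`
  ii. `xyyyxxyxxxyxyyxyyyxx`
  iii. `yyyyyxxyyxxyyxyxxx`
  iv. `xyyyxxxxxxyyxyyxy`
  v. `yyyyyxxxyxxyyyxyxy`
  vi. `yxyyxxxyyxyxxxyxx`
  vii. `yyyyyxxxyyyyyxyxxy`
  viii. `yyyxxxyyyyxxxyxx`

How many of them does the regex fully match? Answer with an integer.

i → match
ii → match
iii → no match
iv → no match
v → match
vi → match
vii → match
viii → match
Total matched: 6

6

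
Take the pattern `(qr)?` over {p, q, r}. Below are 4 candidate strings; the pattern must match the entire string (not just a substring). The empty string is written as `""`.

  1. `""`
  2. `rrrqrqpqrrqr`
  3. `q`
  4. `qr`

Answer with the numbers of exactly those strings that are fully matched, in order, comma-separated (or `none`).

1. `""` → match
2. `rrrqrqpqrrqr` → no match
3. `q` → no match
4. `qr` → match

1, 4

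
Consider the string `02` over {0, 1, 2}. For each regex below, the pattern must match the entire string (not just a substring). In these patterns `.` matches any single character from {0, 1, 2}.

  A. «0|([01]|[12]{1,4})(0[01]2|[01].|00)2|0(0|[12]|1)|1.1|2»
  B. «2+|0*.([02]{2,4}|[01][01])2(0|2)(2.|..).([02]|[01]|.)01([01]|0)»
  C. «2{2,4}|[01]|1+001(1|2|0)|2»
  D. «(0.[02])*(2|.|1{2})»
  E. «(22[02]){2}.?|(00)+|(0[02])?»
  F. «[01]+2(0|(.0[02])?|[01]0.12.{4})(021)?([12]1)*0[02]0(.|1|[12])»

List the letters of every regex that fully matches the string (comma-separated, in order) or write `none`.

A → match
B → no match
C → no match
D → no match
E → match
F → no match

A, E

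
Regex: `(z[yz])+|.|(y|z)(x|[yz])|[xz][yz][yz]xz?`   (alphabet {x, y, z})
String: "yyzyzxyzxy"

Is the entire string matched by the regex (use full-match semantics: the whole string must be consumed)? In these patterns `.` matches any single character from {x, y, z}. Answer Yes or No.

No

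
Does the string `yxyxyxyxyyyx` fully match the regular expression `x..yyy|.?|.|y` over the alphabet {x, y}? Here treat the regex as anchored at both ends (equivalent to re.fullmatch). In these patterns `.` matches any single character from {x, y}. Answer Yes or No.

No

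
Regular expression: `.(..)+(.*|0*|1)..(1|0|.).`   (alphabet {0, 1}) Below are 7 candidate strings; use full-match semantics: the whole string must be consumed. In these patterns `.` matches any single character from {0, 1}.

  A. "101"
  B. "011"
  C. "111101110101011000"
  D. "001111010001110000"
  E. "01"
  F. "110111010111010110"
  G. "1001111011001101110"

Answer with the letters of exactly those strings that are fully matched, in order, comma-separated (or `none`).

A → no match
B → no match
C → match
D → match
E → no match
F → match
G → match

C, D, F, G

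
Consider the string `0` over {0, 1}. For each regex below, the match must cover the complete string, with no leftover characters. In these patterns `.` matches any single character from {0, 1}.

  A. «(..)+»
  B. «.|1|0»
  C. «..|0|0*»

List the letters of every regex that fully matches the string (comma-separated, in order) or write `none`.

B, C

A → no match
B → match
C → match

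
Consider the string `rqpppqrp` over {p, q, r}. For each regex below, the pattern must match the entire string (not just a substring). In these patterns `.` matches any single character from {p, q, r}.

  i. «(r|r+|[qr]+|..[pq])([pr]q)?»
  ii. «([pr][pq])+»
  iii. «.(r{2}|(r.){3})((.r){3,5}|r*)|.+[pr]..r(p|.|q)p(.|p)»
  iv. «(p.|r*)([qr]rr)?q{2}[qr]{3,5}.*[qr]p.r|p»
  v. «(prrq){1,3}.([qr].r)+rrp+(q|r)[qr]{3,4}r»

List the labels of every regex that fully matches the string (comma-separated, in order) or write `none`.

ii

i → no match
ii → match
iii → no match
iv → no match
v → no match — must start with `prrq`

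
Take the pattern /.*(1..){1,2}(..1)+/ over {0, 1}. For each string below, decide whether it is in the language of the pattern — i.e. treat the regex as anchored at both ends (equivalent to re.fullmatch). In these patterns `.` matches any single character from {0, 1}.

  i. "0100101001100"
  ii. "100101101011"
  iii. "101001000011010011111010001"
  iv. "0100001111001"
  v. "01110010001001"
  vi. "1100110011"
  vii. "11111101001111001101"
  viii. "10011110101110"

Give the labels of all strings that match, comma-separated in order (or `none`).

ii, iv, vi, vii

i → no match — must end with "1"
ii → match
iii → no match
iv → match
v → no match
vi → match
vii → match
viii → no match — must end with "1"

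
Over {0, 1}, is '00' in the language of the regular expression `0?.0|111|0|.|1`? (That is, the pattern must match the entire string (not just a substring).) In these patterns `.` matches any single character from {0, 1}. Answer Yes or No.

Yes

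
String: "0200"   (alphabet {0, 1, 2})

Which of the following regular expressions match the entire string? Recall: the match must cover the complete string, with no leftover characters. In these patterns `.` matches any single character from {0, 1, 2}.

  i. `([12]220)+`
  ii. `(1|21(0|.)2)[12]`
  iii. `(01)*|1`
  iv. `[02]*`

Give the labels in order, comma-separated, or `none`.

i → no match — must end with "220"
ii → no match
iii → no match
iv → match

iv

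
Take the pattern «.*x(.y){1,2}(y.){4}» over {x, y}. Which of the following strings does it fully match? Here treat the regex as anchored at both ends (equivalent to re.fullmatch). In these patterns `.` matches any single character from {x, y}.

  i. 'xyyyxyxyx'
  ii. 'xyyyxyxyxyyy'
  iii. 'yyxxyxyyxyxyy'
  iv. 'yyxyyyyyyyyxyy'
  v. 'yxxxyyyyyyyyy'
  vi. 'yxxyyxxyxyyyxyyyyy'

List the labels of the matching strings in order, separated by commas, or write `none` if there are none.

v

i. 'xyyyxyxyx' → no match
ii. 'xyyyxyxyxyyy' → no match
iii → no match
iv → no match
v → match
vi → no match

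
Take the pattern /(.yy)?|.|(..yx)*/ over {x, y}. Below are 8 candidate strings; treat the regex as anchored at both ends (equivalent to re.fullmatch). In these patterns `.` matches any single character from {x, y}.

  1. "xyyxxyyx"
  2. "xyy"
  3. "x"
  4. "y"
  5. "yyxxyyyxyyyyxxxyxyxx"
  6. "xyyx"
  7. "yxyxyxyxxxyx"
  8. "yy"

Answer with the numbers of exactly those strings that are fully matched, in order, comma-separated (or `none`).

1, 2, 3, 4, 6, 7

1 → match
2 → match
3 → match
4 → match
5 → no match
6 → match
7 → match
8 → no match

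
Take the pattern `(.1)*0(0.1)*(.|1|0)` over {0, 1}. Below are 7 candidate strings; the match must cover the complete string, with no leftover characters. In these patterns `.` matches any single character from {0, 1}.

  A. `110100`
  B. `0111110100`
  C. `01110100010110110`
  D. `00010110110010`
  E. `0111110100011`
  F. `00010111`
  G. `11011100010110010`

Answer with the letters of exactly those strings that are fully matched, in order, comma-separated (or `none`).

A → match
B → match
C → match
D → match
E → match
F → match
G → match

A, B, C, D, E, F, G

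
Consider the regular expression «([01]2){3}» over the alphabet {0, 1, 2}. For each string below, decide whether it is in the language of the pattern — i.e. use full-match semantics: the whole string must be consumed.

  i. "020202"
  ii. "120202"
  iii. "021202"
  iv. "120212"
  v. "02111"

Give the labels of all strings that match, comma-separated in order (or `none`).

i → match
ii → match
iii → match
iv → match
v → no match — must end with "2"

i, ii, iii, iv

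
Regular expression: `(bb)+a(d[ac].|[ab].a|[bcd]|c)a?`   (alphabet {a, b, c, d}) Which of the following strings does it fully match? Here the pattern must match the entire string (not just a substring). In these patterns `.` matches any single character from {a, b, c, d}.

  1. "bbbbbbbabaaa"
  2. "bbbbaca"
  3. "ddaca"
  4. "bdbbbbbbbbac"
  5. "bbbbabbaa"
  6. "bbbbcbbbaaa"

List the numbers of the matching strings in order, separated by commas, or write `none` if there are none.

2, 5

1. "bbbbbbbabaaa" → no match
2. "bbbbaca" → match
3. "ddaca" → no match — must start with "bb"
4. "bdbbbbbbbbac" → no match — must start with "bb"
5. "bbbbabbaa" → match
6. "bbbbcbbbaaa" → no match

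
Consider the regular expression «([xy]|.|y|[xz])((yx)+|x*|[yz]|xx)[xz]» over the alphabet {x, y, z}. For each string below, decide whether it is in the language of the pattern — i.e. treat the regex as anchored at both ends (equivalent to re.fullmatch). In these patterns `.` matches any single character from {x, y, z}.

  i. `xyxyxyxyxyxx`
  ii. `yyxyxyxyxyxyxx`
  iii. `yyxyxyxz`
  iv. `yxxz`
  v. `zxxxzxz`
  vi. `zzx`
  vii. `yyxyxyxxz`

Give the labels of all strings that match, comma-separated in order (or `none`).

i, ii, iii, iv, vi

i → match
ii → match
iii → match
iv → match
v → no match
vi → match
vii → no match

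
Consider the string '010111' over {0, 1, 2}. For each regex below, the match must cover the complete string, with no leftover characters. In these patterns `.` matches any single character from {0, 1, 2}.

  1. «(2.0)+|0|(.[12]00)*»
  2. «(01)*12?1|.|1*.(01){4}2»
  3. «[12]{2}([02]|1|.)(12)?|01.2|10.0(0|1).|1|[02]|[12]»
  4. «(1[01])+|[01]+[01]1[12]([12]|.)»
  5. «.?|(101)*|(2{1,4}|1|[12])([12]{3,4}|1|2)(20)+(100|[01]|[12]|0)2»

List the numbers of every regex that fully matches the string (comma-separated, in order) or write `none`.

1 → no match
2 → match
3 → no match
4 → match
5 → no match

2, 4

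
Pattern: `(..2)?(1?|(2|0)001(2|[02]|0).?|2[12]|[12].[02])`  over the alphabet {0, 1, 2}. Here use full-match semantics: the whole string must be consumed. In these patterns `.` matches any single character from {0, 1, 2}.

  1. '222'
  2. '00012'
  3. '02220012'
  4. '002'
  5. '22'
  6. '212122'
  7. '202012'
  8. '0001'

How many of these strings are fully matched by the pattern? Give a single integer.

6

1 → match
2 → match
3 → match
4 → match
5 → match
6 → match
7 → no match
8 → no match
Total matched: 6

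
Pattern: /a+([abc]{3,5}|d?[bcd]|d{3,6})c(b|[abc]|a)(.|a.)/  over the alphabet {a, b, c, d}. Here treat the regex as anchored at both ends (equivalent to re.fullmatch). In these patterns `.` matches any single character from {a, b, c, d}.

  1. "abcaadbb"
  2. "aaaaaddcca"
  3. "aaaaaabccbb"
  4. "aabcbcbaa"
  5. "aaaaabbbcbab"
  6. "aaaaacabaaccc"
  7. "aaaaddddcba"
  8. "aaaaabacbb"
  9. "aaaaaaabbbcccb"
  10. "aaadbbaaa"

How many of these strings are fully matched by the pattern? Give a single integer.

8

1. "abcaadbb" → no match
2. "aaaaaddcca" → match
3. "aaaaaabccbb" → match
4. "aabcbcbaa" → match
5. "aaaaabbbcbab" → match
6 → match
7. "aaaaddddcba" → match
8. "aaaaabacbb" → match
9 → match
10. "aaadbbaaa" → no match
Total matched: 8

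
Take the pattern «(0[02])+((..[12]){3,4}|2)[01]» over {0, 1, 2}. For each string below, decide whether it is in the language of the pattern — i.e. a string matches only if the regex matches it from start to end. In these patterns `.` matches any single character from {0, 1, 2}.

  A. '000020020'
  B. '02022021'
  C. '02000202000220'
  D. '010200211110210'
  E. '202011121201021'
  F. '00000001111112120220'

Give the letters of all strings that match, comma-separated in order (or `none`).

C

A → no match
B → no match
C → match
D → no match
E → no match — must start with '0'
F → no match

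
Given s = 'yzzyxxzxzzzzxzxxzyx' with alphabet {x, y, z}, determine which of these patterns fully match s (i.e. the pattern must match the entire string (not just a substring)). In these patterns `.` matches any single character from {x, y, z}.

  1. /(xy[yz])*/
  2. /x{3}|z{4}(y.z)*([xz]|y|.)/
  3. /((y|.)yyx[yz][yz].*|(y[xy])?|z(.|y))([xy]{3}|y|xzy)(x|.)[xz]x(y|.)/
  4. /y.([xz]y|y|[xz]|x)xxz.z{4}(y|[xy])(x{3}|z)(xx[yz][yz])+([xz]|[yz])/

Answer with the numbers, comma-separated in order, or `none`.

4

1 → no match
2 → no match
3 → no match
4 → match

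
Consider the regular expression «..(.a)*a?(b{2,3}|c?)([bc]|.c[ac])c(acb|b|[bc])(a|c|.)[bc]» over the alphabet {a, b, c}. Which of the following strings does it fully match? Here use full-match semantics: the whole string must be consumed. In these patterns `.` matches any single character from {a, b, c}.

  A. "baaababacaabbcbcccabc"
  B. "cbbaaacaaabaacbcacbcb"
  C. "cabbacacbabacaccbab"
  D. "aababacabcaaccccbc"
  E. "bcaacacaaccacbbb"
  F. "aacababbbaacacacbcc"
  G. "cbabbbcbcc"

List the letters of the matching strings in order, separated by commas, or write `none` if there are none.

B, E, G

A → no match
B → match
C → no match
D → no match
E → match
F → no match
G → match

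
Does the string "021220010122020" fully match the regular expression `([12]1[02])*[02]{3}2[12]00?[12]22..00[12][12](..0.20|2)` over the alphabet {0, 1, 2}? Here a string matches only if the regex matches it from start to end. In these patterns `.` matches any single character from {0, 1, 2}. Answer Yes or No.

No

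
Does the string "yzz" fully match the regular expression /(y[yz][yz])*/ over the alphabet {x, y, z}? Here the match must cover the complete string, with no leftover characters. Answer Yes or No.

Yes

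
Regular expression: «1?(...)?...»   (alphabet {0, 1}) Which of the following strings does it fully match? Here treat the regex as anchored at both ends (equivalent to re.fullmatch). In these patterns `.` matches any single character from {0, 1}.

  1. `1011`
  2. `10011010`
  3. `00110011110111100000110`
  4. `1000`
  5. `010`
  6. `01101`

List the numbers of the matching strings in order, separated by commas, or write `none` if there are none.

1 → match
2 → no match
3 → no match
4 → match
5 → match
6 → no match

1, 4, 5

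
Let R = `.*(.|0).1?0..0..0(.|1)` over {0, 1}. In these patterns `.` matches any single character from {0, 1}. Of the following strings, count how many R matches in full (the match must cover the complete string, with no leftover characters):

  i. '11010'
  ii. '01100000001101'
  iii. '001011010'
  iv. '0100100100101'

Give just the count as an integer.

i. '11010' → no match
ii → match
iii. '001011010' → no match
iv → match
Total matched: 2

2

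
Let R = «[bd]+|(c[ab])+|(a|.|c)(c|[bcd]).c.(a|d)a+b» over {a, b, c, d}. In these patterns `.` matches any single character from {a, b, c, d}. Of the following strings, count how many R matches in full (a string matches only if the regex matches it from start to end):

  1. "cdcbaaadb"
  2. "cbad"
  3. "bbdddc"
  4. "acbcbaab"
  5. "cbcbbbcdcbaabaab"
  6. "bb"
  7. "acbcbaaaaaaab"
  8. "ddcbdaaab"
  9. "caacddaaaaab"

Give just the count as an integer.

1 → no match
2 → no match
3 → no match
4 → match
5 → no match
6 → match
7 → match
8 → no match
9 → no match
Total matched: 3

3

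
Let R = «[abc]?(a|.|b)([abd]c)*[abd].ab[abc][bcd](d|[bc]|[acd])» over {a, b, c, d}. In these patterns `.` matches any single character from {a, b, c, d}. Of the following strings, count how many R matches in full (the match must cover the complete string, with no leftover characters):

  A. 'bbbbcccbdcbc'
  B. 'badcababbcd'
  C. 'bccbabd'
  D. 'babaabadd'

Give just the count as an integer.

2

A → no match
B → match
C → no match
D → match
Total matched: 2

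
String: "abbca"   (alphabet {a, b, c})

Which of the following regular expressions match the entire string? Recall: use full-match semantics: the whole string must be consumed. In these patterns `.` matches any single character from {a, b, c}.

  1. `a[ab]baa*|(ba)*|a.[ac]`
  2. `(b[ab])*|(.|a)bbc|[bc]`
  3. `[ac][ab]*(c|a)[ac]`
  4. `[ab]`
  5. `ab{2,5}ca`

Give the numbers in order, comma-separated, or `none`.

3, 5

1 → no match
2 → no match
3 → match
4 → no match
5 → match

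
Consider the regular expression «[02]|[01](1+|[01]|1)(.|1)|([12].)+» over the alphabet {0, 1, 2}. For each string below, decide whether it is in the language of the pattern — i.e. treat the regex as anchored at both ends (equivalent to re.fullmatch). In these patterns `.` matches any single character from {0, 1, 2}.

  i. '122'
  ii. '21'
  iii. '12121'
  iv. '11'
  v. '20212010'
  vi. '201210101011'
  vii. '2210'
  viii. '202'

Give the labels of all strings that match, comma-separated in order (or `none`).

ii, iv, v, vi, vii

i. '122' → no match
ii. '21' → match
iii. '12121' → no match
iv. '11' → match
v. '20212010' → match
vi. '201210101011' → match
vii. '2210' → match
viii. '202' → no match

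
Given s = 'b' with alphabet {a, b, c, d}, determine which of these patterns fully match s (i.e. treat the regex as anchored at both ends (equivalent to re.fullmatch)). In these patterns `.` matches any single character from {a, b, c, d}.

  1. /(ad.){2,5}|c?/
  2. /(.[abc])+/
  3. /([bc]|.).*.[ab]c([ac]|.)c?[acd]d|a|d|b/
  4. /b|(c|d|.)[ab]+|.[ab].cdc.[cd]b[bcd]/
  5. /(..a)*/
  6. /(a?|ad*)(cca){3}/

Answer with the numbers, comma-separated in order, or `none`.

3, 4

1 → no match
2 → no match
3 → match
4 → match
5 → no match
6 → no match — must end with 'cca'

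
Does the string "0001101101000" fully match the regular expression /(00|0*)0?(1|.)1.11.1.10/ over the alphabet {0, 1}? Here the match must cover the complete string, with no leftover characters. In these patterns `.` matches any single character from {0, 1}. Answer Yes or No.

Every match must end with "10", but "0001101101000" does not.

No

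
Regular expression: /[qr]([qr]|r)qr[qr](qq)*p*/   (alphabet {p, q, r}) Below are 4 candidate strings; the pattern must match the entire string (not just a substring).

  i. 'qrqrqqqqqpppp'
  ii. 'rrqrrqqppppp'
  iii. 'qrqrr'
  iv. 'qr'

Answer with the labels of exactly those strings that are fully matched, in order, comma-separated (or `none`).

i → match
ii → match
iii → match
iv → no match

i, ii, iii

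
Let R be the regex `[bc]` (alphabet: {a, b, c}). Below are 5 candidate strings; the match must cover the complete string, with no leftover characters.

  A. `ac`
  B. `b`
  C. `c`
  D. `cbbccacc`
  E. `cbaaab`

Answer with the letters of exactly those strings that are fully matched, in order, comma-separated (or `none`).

A → no match
B → match
C → match
D → no match
E → no match

B, C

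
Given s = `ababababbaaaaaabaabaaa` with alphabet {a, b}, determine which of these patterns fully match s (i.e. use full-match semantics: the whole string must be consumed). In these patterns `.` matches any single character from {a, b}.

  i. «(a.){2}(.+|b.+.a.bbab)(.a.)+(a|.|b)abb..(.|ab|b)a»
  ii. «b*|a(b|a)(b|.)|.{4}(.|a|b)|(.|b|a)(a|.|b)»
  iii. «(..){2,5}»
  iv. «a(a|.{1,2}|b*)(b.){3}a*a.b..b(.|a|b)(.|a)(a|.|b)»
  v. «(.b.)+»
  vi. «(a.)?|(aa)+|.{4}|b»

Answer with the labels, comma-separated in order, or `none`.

iv

i → no match
ii → no match
iii → no match
iv → match
v → no match
vi → no match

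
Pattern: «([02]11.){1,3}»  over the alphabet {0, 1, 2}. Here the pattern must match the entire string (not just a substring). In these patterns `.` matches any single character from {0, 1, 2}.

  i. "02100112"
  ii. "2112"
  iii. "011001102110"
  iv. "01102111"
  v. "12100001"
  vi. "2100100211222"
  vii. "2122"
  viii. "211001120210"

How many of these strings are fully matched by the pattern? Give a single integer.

i. "02100112" → no match
ii. "2112" → match
iii. "011001102110" → match
iv. "01102111" → match
v. "12100001" → no match
vi → no match
vii. "2122" → no match
viii. "211001120210" → no match
Total matched: 3

3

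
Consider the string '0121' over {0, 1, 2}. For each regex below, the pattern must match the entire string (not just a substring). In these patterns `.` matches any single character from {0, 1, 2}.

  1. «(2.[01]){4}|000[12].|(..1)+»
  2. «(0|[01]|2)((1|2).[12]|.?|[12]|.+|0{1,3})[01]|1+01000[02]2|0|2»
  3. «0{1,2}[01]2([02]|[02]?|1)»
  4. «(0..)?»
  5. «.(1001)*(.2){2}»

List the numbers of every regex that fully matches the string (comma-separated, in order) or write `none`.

2, 3

1 → no match
2 → match
3 → match
4 → no match
5 → no match — must end with '2'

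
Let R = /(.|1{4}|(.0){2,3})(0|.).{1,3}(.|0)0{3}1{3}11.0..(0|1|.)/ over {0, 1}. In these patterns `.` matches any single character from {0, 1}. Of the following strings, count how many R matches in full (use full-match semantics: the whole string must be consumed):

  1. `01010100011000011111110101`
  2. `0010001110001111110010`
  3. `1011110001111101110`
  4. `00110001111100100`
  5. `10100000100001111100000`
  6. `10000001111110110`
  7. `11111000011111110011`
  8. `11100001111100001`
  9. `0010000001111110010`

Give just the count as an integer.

1 → no match
2 → match
3 → no match
4 → match
5 → match
6 → match
7 → no match
8 → match
9 → match
Total matched: 6

6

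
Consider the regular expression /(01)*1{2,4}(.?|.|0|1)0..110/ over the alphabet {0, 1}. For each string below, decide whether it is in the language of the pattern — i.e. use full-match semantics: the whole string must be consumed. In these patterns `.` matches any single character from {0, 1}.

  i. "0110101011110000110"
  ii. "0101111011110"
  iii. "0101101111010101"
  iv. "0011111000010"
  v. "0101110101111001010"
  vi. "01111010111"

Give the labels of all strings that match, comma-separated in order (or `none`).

i → no match
ii → match
iii → no match — must end with "110"
iv → no match — must end with "110"
v → no match — must end with "110"
vi → no match — must end with "110"

ii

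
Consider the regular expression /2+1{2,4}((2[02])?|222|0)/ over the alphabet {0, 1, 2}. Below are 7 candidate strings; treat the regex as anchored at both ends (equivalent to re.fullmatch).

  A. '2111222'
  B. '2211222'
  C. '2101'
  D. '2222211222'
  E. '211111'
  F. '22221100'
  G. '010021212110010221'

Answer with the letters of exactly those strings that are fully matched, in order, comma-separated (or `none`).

A, B, D

A. '2111222' → match
B. '2211222' → match
C. '2101' → no match
D. '2222211222' → match
E. '211111' → no match
F. '22221100' → no match
G → no match — must start with '2'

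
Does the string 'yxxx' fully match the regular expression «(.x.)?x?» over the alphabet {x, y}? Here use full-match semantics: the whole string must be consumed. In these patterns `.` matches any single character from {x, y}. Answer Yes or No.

Yes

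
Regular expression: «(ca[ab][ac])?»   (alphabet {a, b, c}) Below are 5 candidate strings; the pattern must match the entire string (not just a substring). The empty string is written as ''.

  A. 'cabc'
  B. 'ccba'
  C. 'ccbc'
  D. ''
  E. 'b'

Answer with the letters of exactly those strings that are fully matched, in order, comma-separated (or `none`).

A → match
B → no match
C → no match
D → match
E → no match

A, D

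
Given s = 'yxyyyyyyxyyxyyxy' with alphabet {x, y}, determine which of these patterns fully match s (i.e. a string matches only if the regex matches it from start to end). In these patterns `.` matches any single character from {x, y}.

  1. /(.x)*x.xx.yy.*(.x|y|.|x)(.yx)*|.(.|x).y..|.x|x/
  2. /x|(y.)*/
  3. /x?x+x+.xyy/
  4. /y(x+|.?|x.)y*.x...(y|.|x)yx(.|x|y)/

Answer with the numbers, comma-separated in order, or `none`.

4

1 → no match
2 → no match
3 → no match — must end with 'xyy'
4 → match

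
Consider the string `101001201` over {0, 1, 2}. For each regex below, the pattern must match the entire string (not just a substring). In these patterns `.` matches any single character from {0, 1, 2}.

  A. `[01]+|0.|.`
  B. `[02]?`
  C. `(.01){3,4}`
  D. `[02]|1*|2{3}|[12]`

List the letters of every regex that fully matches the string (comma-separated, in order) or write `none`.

A → no match
B → no match
C → match
D → no match

C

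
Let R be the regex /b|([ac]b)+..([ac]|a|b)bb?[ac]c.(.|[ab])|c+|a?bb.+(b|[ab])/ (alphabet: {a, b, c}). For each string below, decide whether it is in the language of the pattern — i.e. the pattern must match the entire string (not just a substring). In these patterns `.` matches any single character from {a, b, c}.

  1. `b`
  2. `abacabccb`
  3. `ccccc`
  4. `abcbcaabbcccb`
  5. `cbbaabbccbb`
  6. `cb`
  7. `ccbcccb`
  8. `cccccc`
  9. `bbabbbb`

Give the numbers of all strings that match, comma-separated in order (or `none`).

1 → match
2 → no match
3 → match
4 → match
5 → match
6 → no match
7 → no match
8 → match
9 → match

1, 3, 4, 5, 8, 9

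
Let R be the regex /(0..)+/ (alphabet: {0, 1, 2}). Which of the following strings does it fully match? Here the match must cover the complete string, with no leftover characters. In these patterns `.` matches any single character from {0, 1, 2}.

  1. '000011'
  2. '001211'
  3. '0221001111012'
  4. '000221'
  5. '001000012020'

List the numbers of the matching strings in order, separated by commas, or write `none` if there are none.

1. '000011' → match
2. '001211' → no match
3 → no match
4. '000221' → no match
5. '001000012020' → match

1, 5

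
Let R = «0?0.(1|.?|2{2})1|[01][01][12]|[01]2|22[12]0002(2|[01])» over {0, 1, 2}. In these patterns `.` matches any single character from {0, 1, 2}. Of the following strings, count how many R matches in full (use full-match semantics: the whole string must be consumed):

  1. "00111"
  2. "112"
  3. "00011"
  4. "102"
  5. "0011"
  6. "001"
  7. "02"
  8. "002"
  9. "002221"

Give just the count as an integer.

9

1 → match
2 → match
3 → match
4 → match
5 → match
6 → match
7 → match
8 → match
9 → match
Total matched: 9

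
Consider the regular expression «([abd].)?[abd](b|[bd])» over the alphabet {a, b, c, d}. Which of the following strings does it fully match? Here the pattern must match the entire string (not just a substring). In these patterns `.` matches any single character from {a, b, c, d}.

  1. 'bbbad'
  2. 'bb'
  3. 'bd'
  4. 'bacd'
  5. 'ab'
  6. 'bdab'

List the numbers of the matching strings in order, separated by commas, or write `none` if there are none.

1. 'bbbad' → no match
2. 'bb' → match
3. 'bd' → match
4. 'bacd' → no match
5. 'ab' → match
6. 'bdab' → match

2, 3, 5, 6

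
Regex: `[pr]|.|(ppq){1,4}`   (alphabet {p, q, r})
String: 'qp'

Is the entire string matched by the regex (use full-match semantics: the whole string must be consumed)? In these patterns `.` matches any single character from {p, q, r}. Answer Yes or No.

No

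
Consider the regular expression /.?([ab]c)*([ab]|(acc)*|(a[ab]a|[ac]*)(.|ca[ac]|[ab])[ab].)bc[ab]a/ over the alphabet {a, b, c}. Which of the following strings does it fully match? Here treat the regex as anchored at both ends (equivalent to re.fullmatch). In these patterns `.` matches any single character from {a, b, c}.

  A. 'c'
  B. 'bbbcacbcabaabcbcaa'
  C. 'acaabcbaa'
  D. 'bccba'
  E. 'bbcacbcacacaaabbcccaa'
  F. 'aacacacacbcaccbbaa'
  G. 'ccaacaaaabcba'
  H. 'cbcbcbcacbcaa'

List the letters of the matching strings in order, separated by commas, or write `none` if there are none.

G, H

A → no match — must end with 'a'
B → no match
C → no match
D → no match
E → no match
F → no match
G → match
H → match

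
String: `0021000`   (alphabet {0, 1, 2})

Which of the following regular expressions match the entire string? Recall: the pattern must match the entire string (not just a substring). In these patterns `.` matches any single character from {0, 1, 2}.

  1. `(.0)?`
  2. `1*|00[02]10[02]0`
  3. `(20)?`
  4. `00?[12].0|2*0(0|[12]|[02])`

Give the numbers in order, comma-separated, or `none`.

2

1 → no match
2 → match
3 → no match
4 → no match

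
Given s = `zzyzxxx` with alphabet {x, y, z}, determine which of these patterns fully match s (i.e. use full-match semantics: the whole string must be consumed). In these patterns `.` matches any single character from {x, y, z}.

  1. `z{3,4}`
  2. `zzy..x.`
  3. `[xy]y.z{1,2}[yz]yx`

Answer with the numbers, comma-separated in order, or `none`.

1 → no match — must end with `z`
2 → match
3 → no match — must end with `yx`

2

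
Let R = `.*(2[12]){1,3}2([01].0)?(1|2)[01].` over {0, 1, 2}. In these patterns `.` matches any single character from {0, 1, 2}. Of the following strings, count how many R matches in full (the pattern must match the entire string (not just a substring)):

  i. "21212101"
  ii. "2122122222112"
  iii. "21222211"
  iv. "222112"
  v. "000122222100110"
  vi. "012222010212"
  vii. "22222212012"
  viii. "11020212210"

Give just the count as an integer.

i. "21212101" → match
ii → match
iii. "21222211" → match
iv. "222112" → match
v → match
vi. "012222010212" → match
vii. "22222212012" → no match
viii. "11020212210" → match
Total matched: 7

7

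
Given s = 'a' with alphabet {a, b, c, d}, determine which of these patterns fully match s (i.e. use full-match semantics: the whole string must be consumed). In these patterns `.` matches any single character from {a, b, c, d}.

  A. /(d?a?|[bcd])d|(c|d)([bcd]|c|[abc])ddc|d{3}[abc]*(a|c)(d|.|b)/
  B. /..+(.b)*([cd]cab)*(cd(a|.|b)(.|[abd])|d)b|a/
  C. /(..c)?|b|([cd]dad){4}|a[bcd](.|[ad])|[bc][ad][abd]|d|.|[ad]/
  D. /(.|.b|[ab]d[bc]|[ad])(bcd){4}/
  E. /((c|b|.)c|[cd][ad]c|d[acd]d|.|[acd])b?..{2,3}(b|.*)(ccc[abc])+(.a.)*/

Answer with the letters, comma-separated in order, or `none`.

B, C

A → no match
B → match
C → match
D → no match — must end with 'bcd'
E → no match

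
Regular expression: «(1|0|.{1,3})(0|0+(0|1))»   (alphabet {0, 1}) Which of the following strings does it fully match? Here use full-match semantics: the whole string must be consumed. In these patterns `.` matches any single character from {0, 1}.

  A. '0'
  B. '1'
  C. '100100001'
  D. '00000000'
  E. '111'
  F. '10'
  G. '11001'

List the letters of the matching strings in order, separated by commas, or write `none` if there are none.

D, F, G

A → no match
B → no match
C → no match
D → match
E → no match
F → match
G → match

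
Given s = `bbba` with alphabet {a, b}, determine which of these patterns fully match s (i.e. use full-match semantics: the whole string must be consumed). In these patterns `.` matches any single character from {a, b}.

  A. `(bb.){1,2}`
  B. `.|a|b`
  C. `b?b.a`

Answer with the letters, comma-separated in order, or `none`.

C

A → no match
B → no match
C → match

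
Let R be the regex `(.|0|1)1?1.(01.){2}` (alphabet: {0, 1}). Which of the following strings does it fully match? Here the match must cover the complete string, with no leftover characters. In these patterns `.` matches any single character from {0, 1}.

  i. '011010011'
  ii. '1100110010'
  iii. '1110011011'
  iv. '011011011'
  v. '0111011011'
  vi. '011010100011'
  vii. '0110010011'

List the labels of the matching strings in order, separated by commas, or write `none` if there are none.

i, iii, iv, v, vii

i → match
ii → no match
iii → match
iv → match
v → match
vi → no match
vii → match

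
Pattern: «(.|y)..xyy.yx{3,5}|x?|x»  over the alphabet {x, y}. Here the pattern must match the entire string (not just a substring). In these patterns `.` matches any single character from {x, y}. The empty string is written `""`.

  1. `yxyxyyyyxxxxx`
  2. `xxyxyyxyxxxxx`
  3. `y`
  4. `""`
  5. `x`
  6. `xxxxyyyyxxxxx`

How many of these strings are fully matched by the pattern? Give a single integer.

1 → match
2 → match
3 → no match
4 → match
5 → match
6 → match
Total matched: 5

5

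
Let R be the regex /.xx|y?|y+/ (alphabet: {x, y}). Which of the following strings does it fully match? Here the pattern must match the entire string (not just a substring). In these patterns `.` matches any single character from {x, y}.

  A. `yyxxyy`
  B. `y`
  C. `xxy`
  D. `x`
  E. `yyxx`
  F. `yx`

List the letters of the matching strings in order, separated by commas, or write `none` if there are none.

B

A → no match
B → match
C → no match
D → no match
E → no match
F → no match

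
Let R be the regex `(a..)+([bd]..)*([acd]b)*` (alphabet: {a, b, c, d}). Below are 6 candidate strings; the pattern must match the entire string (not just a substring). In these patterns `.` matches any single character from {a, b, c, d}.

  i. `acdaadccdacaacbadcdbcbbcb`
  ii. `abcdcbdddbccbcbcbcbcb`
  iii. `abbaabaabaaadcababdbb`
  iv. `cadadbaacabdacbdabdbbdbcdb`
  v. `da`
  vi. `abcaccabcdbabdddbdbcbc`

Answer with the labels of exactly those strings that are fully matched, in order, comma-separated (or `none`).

i → no match
ii → match
iii → match
iv → no match — must start with `a`
v → no match — must start with `a`
vi → no match

ii, iii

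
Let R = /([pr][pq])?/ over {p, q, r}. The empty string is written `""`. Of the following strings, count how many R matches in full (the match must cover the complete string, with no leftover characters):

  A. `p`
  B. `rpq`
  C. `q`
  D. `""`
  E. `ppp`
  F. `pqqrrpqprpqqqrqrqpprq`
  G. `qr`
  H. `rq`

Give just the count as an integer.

2

A. `p` → no match
B. `rpq` → no match
C. `q` → no match
D. `""` → match
E. `ppp` → no match
F → no match
G. `qr` → no match
H. `rq` → match
Total matched: 2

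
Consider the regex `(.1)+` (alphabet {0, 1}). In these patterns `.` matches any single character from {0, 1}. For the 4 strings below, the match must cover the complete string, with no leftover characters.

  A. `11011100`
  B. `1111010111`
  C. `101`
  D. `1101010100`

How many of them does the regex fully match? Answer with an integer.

A. `11011100` → no match — must end with `1`
B. `1111010111` → match
C. `101` → no match
D. `1101010100` → no match — must end with `1`
Total matched: 1

1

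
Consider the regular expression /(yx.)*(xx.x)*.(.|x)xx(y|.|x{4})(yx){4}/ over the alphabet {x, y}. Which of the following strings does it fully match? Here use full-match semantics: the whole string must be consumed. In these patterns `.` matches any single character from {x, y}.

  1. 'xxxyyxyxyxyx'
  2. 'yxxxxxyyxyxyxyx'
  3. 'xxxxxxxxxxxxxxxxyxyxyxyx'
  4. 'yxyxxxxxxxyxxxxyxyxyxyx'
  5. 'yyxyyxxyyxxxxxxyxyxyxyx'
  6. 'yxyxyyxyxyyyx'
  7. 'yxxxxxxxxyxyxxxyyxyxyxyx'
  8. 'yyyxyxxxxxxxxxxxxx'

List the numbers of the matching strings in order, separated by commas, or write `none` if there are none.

3, 7

1. 'xxxyyxyxyxyx' → no match
2 → no match
3 → match
4 → no match
5 → no match
6 → no match
7 → match
8 → no match — must end with 'yx'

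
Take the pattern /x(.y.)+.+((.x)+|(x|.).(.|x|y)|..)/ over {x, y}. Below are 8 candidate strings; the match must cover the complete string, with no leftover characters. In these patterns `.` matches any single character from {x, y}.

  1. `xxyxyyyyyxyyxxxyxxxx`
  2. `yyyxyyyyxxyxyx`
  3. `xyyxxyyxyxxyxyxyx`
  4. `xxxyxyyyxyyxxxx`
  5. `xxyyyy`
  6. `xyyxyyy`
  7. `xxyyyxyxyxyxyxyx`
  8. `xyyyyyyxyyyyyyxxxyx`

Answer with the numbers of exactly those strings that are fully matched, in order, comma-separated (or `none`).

1, 3, 6, 7, 8

1 → match
2 → no match — must start with `x`
3 → match
4 → no match
5 → no match
6 → match
7 → match
8 → match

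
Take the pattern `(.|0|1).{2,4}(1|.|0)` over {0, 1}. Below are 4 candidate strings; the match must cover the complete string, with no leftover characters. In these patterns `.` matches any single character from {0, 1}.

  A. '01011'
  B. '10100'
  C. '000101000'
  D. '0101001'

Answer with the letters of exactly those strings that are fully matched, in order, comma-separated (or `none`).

A, B

A → match
B → match
C → no match
D → no match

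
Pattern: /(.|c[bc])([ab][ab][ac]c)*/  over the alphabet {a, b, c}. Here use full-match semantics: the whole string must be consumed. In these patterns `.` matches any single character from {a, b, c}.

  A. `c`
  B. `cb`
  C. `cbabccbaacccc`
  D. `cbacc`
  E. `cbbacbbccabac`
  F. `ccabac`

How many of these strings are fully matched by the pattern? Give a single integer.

5

A → match
B → match
C → no match
D → match
E → match
F → match
Total matched: 5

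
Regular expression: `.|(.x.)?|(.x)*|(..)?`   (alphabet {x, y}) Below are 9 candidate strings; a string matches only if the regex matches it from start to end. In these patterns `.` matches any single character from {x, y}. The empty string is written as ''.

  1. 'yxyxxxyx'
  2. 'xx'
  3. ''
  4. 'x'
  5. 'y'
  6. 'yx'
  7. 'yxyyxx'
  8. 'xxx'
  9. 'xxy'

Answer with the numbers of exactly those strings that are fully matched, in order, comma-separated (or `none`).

1 → match
2 → match
3 → match
4 → match
5 → match
6 → match
7 → no match
8 → match
9 → match

1, 2, 3, 4, 5, 6, 8, 9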